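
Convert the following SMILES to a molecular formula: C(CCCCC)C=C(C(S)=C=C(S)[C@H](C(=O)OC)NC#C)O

Heavy atoms from the SMILES: 16 C, 1 N, 3 O, 2 S.
Implicit hydrogens by atom environment:
  6 × C: no H
  5 × C: 2 H each → 10
  3 × C: 1 H each → 3
  2 × C: 3 H each → 6
  2 × O: no H
  2 × S: 1 H each → 2
  1 × N: 1 H
  1 × O: 1 H
  Total hydrogens = 23.
Molecular formula: C16H23NO3S2

C16H23NO3S2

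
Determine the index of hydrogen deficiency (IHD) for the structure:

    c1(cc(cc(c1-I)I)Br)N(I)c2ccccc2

Molecular formula from the SMILES: C12H7BrI3N.
DoU = (2C + 2 + N − H − X)/2 = (2·12 + 2 + 1 − 7 − 4)/2 = 16/2 = 8.
(Structurally: 2 ring(s) + 6 π bond(s) = 8.)

8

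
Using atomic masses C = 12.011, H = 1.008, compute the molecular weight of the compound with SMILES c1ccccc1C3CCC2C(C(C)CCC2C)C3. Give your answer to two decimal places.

Molecular formula: C18H26.
M = 18×12.011 + 26×1.008 = 242.41 g/mol.

242.41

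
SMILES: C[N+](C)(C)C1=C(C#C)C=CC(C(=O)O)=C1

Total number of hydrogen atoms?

Hydrogens are implicit in SMILES; fill each atom to its normal valence:
  3 × C: 3 H each → 9
  3 × C (aromatic): 1 H each → 3
  3 × C (aromatic): no H
  2 × C: no H
  1 × C: 1 H
  1 × N (charge +1): no H
  1 × O: 1 H
  1 × O: no H
  Total hydrogens = 14.

14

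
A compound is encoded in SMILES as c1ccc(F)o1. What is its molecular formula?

Heavy atoms from the SMILES: 4 C, 1 F, 1 O.
Implicit hydrogens by atom environment:
  3 × C (aromatic): 1 H each → 3
  1 × C (aromatic): no H
  1 × F: no H
  1 × O (aromatic): no H
  Total hydrogens = 3.
Molecular formula: C4H3FO

C4H3FO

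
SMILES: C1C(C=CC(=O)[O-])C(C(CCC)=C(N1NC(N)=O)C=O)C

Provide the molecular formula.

Heavy atoms from the SMILES: 14 C, 3 N, 4 O.
Implicit hydrogens by atom environment:
  5 × C: 1 H each → 5
  4 × C: no H
  3 × C: 2 H each → 6
  3 × O: no H
  2 × C: 3 H each → 6
  1 × N: 2 H
  1 × N: 1 H
  1 × N: no H
  1 × O (charge -1): no H
  Total hydrogens = 20.
Net charge -1.
Molecular formula: C14H20N3O4-

C14H20N3O4-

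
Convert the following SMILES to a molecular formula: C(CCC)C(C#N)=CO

Heavy atoms from the SMILES: 7 C, 1 N, 1 O.
Implicit hydrogens by atom environment:
  3 × C: 2 H each → 6
  2 × C: no H
  1 × C: 3 H
  1 × C: 1 H
  1 × N: no H
  1 × O: 1 H
  Total hydrogens = 11.
Molecular formula: C7H11NO

C7H11NO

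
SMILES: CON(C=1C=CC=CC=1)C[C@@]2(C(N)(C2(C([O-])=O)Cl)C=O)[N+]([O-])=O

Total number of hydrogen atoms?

13

Hydrogens are implicit in SMILES; fill each atom to its normal valence:
  5 × C (aromatic): 1 H each → 5
  4 × C: no H
  4 × O: no H
  2 × O (charge -1): no H
  1 × C: 3 H
  1 × C: 2 H
  1 × C: 1 H
  1 × C (aromatic): no H
  1 × Cl: no H
  1 × N: 2 H
  1 × N: no H
  1 × N (charge +1): no H
  Total hydrogens = 13.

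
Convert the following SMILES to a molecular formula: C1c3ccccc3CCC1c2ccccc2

Heavy atoms from the SMILES: 16 C.
Implicit hydrogens by atom environment:
  9 × C (aromatic): 1 H each → 9
  3 × C: 2 H each → 6
  3 × C (aromatic): no H
  1 × C: 1 H
  Total hydrogens = 16.
Molecular formula: C16H16

C16H16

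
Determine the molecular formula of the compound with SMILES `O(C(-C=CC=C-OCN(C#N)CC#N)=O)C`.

C10H11N3O3

Heavy atoms from the SMILES: 10 C, 3 N, 3 O.
Implicit hydrogens by atom environment:
  4 × C: 1 H each → 4
  3 × C: no H
  3 × N: no H
  3 × O: no H
  2 × C: 2 H each → 4
  1 × C: 3 H
  Total hydrogens = 11.
Molecular formula: C10H11N3O3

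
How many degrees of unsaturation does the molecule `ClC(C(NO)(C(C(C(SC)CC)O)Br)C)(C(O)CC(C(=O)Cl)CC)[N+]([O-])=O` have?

2

Molecular formula from the SMILES: C15H27BrCl2N2O6S.
DoU = (2C + 2 + N − H − X)/2 = (2·15 + 2 + 2 − 27 − 3)/2 = 4/2 = 2.
(Structurally: 0 ring(s) + 2 π bond(s) = 2.)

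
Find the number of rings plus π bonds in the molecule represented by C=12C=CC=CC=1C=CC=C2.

7

Molecular formula from the SMILES: C10H8.
DoU = (2C + 2 + N − H − X)/2 = (2·10 + 2 + 0 − 8 − 0)/2 = 14/2 = 7.
(Structurally: 2 ring(s) + 5 π bond(s) = 7.)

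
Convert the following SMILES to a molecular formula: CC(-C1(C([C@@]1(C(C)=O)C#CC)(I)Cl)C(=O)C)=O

Heavy atoms from the SMILES: 12 C, 1 Cl, 1 I, 3 O.
Implicit hydrogens by atom environment:
  8 × C: no H
  4 × C: 3 H each → 12
  3 × O: no H
  1 × Cl: no H
  1 × I: no H
  Total hydrogens = 12.
Molecular formula: C12H12ClIO3

C12H12ClIO3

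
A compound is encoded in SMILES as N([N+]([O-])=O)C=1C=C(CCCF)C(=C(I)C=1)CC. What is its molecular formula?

Heavy atoms from the SMILES: 11 C, 1 F, 1 I, 2 N, 2 O.
Implicit hydrogens by atom environment:
  4 × C: 2 H each → 8
  4 × C (aromatic): no H
  2 × C (aromatic): 1 H each → 2
  1 × C: 3 H
  1 × F: no H
  1 × I: no H
  1 × N: 1 H
  1 × N (charge +1): no H
  1 × O: no H
  1 × O (charge -1): no H
  Total hydrogens = 14.
Molecular formula: C11H14FIN2O2

C11H14FIN2O2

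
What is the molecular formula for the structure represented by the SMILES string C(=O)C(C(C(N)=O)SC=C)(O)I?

C6H8INO3S

Heavy atoms from the SMILES: 6 C, 1 I, 1 N, 3 O, 1 S.
Implicit hydrogens by atom environment:
  3 × C: 1 H each → 3
  2 × C: no H
  2 × O: no H
  1 × C: 2 H
  1 × I: no H
  1 × N: 2 H
  1 × O: 1 H
  1 × S: no H
  Total hydrogens = 8.
Molecular formula: C6H8INO3S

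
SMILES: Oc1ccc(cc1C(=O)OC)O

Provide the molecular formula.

C8H8O4

Heavy atoms from the SMILES: 8 C, 4 O.
Implicit hydrogens by atom environment:
  3 × C (aromatic): 1 H each → 3
  3 × C (aromatic): no H
  2 × O: 1 H each → 2
  2 × O: no H
  1 × C: 3 H
  1 × C: no H
  Total hydrogens = 8.
Molecular formula: C8H8O4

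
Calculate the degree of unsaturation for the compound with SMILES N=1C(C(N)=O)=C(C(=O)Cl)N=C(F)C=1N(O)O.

Molecular formula from the SMILES: C6H4ClFN4O4.
DoU = (2C + 2 + N − H − X)/2 = (2·6 + 2 + 4 − 4 − 2)/2 = 12/2 = 6.
(Structurally: 1 ring(s) + 5 π bond(s) = 6.)

6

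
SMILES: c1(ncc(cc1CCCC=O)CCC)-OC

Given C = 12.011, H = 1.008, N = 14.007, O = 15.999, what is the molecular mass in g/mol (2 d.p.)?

Molecular formula: C13H19NO2.
M = 13×12.011 + 19×1.008 + 1×14.007 + 2×15.999 = 221.30 g/mol.

221.30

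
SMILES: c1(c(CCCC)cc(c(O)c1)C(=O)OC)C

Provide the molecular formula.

Heavy atoms from the SMILES: 13 C, 3 O.
Implicit hydrogens by atom environment:
  4 × C (aromatic): no H
  3 × C: 3 H each → 9
  3 × C: 2 H each → 6
  2 × C (aromatic): 1 H each → 2
  2 × O: no H
  1 × C: no H
  1 × O: 1 H
  Total hydrogens = 18.
Molecular formula: C13H18O3

C13H18O3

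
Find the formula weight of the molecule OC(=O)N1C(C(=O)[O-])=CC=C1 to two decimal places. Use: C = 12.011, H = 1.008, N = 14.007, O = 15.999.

Molecular formula: C6H4NO4-.
M = 6×12.011 + 4×1.008 + 1×14.007 + 4×15.999 = 154.10 g/mol.

154.10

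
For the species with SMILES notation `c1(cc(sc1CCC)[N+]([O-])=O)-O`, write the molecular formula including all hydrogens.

Heavy atoms from the SMILES: 7 C, 1 N, 3 O, 1 S.
Implicit hydrogens by atom environment:
  3 × C (aromatic): no H
  2 × C: 2 H each → 4
  1 × C: 3 H
  1 × C (aromatic): 1 H
  1 × N (charge +1): no H
  1 × O: 1 H
  1 × O: no H
  1 × O (charge -1): no H
  1 × S (aromatic): no H
  Total hydrogens = 9.
Molecular formula: C7H9NO3S

C7H9NO3S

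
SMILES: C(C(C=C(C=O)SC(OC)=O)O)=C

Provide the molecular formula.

Heavy atoms from the SMILES: 8 C, 4 O, 1 S.
Implicit hydrogens by atom environment:
  4 × C: 1 H each → 4
  3 × O: no H
  2 × C: no H
  1 × C: 3 H
  1 × C: 2 H
  1 × O: 1 H
  1 × S: no H
  Total hydrogens = 10.
Molecular formula: C8H10O4S

C8H10O4S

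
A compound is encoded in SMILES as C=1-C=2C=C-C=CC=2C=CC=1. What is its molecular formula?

Heavy atoms from the SMILES: 10 C.
Implicit hydrogens by atom environment:
  8 × C (aromatic): 1 H each → 8
  2 × C (aromatic): no H
  Total hydrogens = 8.
Molecular formula: C10H8

C10H8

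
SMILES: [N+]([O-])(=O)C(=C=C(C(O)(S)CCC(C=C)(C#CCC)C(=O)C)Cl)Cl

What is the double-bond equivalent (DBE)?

Molecular formula from the SMILES: C15H17Cl2NO4S.
DoU = (2C + 2 + N − H − X)/2 = (2·15 + 2 + 1 − 17 − 2)/2 = 14/2 = 7.
(Structurally: 0 ring(s) + 7 π bond(s) = 7.)

7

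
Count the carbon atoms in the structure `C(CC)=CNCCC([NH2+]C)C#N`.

9

The symbol for carbon appears 9 times in the SMILES.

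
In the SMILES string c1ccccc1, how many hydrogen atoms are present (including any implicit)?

Hydrogens are implicit in SMILES; fill each atom to its normal valence:
  6 × C (aromatic): 1 H each → 6
  Total hydrogens = 6.

6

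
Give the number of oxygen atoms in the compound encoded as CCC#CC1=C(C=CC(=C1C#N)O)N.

The symbol for oxygen appears 1 time in the SMILES.

1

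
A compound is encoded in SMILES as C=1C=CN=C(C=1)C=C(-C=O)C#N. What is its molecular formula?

Heavy atoms from the SMILES: 9 C, 2 N, 1 O.
Implicit hydrogens by atom environment:
  4 × C (aromatic): 1 H each → 4
  2 × C: 1 H each → 2
  2 × C: no H
  1 × C (aromatic): no H
  1 × N (aromatic): no H
  1 × N: no H
  1 × O: no H
  Total hydrogens = 6.
Molecular formula: C9H6N2O

C9H6N2O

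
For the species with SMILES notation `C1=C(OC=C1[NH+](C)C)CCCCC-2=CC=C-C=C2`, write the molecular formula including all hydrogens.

C16H22NO+

Heavy atoms from the SMILES: 16 C, 1 N, 1 O.
Implicit hydrogens by atom environment:
  7 × C (aromatic): 1 H each → 7
  4 × C: 2 H each → 8
  3 × C (aromatic): no H
  2 × C: 3 H each → 6
  1 × N (charge +1): 1 H
  1 × O (aromatic): no H
  Total hydrogens = 22.
Net charge +1.
Molecular formula: C16H22NO+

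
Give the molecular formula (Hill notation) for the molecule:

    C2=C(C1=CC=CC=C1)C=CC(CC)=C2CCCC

Heavy atoms from the SMILES: 18 C.
Implicit hydrogens by atom environment:
  8 × C (aromatic): 1 H each → 8
  4 × C: 2 H each → 8
  4 × C (aromatic): no H
  2 × C: 3 H each → 6
  Total hydrogens = 22.
Molecular formula: C18H22

C18H22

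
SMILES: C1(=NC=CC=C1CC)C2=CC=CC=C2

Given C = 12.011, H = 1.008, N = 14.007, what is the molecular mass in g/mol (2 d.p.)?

Molecular formula: C13H13N.
M = 13×12.011 + 13×1.008 + 1×14.007 = 183.25 g/mol.

183.25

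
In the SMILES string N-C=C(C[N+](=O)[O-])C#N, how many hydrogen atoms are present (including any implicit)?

Hydrogens are implicit in SMILES; fill each atom to its normal valence:
  2 × C: no H
  1 × C: 2 H
  1 × C: 1 H
  1 × N: 2 H
  1 × N: no H
  1 × N (charge +1): no H
  1 × O: no H
  1 × O (charge -1): no H
  Total hydrogens = 5.

5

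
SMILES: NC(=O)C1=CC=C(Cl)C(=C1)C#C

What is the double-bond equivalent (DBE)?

7

Molecular formula from the SMILES: C9H6ClNO.
DoU = (2C + 2 + N − H − X)/2 = (2·9 + 2 + 1 − 6 − 1)/2 = 14/2 = 7.
(Structurally: 1 ring(s) + 6 π bond(s) = 7.)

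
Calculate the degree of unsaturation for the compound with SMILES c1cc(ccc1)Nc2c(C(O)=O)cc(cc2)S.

9

Molecular formula from the SMILES: C13H11NO2S.
DoU = (2C + 2 + N − H − X)/2 = (2·13 + 2 + 1 − 11 − 0)/2 = 18/2 = 9.
(Structurally: 2 ring(s) + 7 π bond(s) = 9.)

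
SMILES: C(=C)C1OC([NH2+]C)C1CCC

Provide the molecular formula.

C9H18NO+

Heavy atoms from the SMILES: 9 C, 1 N, 1 O.
Implicit hydrogens by atom environment:
  4 × C: 1 H each → 4
  3 × C: 2 H each → 6
  2 × C: 3 H each → 6
  1 × N (charge +1): 2 H
  1 × O: no H
  Total hydrogens = 18.
Net charge +1.
Molecular formula: C9H18NO+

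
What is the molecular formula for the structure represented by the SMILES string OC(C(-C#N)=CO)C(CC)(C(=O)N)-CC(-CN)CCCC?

Heavy atoms from the SMILES: 15 C, 3 N, 3 O.
Implicit hydrogens by atom environment:
  6 × C: 2 H each → 12
  4 × C: no H
  3 × C: 1 H each → 3
  2 × C: 3 H each → 6
  2 × N: 2 H each → 4
  2 × O: 1 H each → 2
  1 × N: no H
  1 × O: no H
  Total hydrogens = 27.
Molecular formula: C15H27N3O3

C15H27N3O3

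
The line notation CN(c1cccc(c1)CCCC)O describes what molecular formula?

C11H17NO

Heavy atoms from the SMILES: 11 C, 1 N, 1 O.
Implicit hydrogens by atom environment:
  4 × C (aromatic): 1 H each → 4
  3 × C: 2 H each → 6
  2 × C: 3 H each → 6
  2 × C (aromatic): no H
  1 × N: no H
  1 × O: 1 H
  Total hydrogens = 17.
Molecular formula: C11H17NO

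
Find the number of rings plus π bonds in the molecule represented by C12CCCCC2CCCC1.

Molecular formula from the SMILES: C10H18.
DoU = (2C + 2 + N − H − X)/2 = (2·10 + 2 + 0 − 18 − 0)/2 = 4/2 = 2.
(Structurally: 2 ring(s) + 0 π bond(s) = 2.)

2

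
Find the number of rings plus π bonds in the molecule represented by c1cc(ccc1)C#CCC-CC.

Molecular formula from the SMILES: C12H14.
DoU = (2C + 2 + N − H − X)/2 = (2·12 + 2 + 0 − 14 − 0)/2 = 12/2 = 6.
(Structurally: 1 ring(s) + 5 π bond(s) = 6.)

6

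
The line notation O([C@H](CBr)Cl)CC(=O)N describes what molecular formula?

Heavy atoms from the SMILES: 1 Br, 4 C, 1 Cl, 1 N, 2 O.
Implicit hydrogens by atom environment:
  2 × C: 2 H each → 4
  2 × O: no H
  1 × Br: no H
  1 × C: 1 H
  1 × C: no H
  1 × Cl: no H
  1 × N: 2 H
  Total hydrogens = 7.
Molecular formula: C4H7BrClNO2

C4H7BrClNO2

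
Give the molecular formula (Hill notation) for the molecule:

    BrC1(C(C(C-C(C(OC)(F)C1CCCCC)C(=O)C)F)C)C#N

Heavy atoms from the SMILES: 1 Br, 17 C, 2 F, 1 N, 2 O.
Implicit hydrogens by atom environment:
  5 × C: 2 H each → 10
  4 × C: 3 H each → 12
  4 × C: 1 H each → 4
  4 × C: no H
  2 × F: no H
  2 × O: no H
  1 × Br: no H
  1 × N: no H
  Total hydrogens = 26.
Molecular formula: C17H26BrF2NO2

C17H26BrF2NO2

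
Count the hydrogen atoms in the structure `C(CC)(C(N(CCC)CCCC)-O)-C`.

27

Hydrogens are implicit in SMILES; fill each atom to its normal valence:
  6 × C: 2 H each → 12
  4 × C: 3 H each → 12
  2 × C: 1 H each → 2
  1 × N: no H
  1 × O: 1 H
  Total hydrogens = 27.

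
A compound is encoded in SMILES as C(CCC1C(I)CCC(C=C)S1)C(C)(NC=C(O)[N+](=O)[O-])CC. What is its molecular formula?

C16H27IN2O3S

Heavy atoms from the SMILES: 16 C, 1 I, 2 N, 3 O, 1 S.
Implicit hydrogens by atom environment:
  7 × C: 2 H each → 14
  5 × C: 1 H each → 5
  2 × C: 3 H each → 6
  2 × C: no H
  1 × I: no H
  1 × N: 1 H
  1 × N (charge +1): no H
  1 × O: 1 H
  1 × O: no H
  1 × O (charge -1): no H
  1 × S: no H
  Total hydrogens = 27.
Molecular formula: C16H27IN2O3S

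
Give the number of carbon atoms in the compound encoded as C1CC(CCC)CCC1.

9

The symbol for carbon appears 9 times in the SMILES.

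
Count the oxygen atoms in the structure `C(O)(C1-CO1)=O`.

3

The symbol for oxygen appears 3 times in the SMILES.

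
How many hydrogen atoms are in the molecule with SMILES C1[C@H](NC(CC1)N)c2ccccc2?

Hydrogens are implicit in SMILES; fill each atom to its normal valence:
  5 × C (aromatic): 1 H each → 5
  3 × C: 2 H each → 6
  2 × C: 1 H each → 2
  1 × C (aromatic): no H
  1 × N: 2 H
  1 × N: 1 H
  Total hydrogens = 16.

16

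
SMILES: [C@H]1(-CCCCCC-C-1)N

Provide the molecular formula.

Heavy atoms from the SMILES: 8 C, 1 N.
Implicit hydrogens by atom environment:
  7 × C: 2 H each → 14
  1 × C: 1 H
  1 × N: 2 H
  Total hydrogens = 17.
Molecular formula: C8H17N

C8H17N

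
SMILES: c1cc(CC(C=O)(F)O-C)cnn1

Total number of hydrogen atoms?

9

Hydrogens are implicit in SMILES; fill each atom to its normal valence:
  3 × C (aromatic): 1 H each → 3
  2 × N (aromatic): no H
  2 × O: no H
  1 × C: 3 H
  1 × C: 2 H
  1 × C: 1 H
  1 × C (aromatic): no H
  1 × C: no H
  1 × F: no H
  Total hydrogens = 9.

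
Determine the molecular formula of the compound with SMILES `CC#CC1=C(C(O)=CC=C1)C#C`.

C11H8O

Heavy atoms from the SMILES: 11 C, 1 O.
Implicit hydrogens by atom environment:
  3 × C (aromatic): 1 H each → 3
  3 × C (aromatic): no H
  3 × C: no H
  1 × C: 3 H
  1 × C: 1 H
  1 × O: 1 H
  Total hydrogens = 8.
Molecular formula: C11H8O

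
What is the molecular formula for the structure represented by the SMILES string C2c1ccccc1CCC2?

C10H12

Heavy atoms from the SMILES: 10 C.
Implicit hydrogens by atom environment:
  4 × C: 2 H each → 8
  4 × C (aromatic): 1 H each → 4
  2 × C (aromatic): no H
  Total hydrogens = 12.
Molecular formula: C10H12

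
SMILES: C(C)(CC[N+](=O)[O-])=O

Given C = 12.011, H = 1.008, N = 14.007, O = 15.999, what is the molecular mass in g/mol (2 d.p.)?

117.10

Molecular formula: C4H7NO3.
M = 4×12.011 + 7×1.008 + 1×14.007 + 3×15.999 = 117.10 g/mol.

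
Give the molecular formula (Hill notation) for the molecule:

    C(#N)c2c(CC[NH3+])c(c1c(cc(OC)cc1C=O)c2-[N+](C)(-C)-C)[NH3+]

[C18H25N4O2]3+

Heavy atoms from the SMILES: 18 C, 4 N, 2 O.
Implicit hydrogens by atom environment:
  8 × C (aromatic): no H
  4 × C: 3 H each → 12
  2 × C: 2 H each → 4
  2 × C (aromatic): 1 H each → 2
  2 × N (charge +1): 3 H each → 6
  2 × O: no H
  1 × C: 1 H
  1 × C: no H
  1 × N (charge +1): no H
  1 × N: no H
  Total hydrogens = 25.
Net charge +3.
Molecular formula: [C18H25N4O2]3+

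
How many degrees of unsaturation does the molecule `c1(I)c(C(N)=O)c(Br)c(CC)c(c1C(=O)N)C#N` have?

Molecular formula from the SMILES: C11H9BrIN3O2.
DoU = (2C + 2 + N − H − X)/2 = (2·11 + 2 + 3 − 9 − 2)/2 = 16/2 = 8.
(Structurally: 1 ring(s) + 7 π bond(s) = 8.)

8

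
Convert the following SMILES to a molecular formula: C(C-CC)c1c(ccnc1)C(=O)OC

C11H15NO2

Heavy atoms from the SMILES: 11 C, 1 N, 2 O.
Implicit hydrogens by atom environment:
  3 × C: 2 H each → 6
  3 × C (aromatic): 1 H each → 3
  2 × C: 3 H each → 6
  2 × C (aromatic): no H
  2 × O: no H
  1 × C: no H
  1 × N (aromatic): no H
  Total hydrogens = 15.
Molecular formula: C11H15NO2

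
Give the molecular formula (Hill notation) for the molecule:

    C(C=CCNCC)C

Heavy atoms from the SMILES: 7 C, 1 N.
Implicit hydrogens by atom environment:
  3 × C: 2 H each → 6
  2 × C: 3 H each → 6
  2 × C: 1 H each → 2
  1 × N: 1 H
  Total hydrogens = 15.
Molecular formula: C7H15N

C7H15N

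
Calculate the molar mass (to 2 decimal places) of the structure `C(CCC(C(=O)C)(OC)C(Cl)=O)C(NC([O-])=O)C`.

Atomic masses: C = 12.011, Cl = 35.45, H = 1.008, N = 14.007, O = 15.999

278.71

Molecular formula: C11H17ClNO5-.
M = 11×12.011 + 1×35.45 + 17×1.008 + 1×14.007 + 5×15.999 = 278.71 g/mol.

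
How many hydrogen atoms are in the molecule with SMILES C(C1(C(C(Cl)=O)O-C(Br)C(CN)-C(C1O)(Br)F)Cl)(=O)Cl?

Hydrogens are implicit in SMILES; fill each atom to its normal valence:
  4 × C: 1 H each → 4
  4 × C: no H
  3 × Cl: no H
  3 × O: no H
  2 × Br: no H
  1 × C: 2 H
  1 × F: no H
  1 × N: 2 H
  1 × O: 1 H
  Total hydrogens = 9.

9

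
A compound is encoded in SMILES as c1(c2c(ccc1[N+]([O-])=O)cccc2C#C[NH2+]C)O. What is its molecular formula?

C13H11N2O3+

Heavy atoms from the SMILES: 13 C, 2 N, 3 O.
Implicit hydrogens by atom environment:
  5 × C (aromatic): 1 H each → 5
  5 × C (aromatic): no H
  2 × C: no H
  1 × C: 3 H
  1 × N (charge +1): 2 H
  1 × N (charge +1): no H
  1 × O: 1 H
  1 × O: no H
  1 × O (charge -1): no H
  Total hydrogens = 11.
Net charge +1.
Molecular formula: C13H11N2O3+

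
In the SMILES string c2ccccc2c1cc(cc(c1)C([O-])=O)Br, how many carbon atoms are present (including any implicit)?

The symbol for carbon appears 13 times in the SMILES. Lowercase c denotes aromatic carbon and counts toward C.

13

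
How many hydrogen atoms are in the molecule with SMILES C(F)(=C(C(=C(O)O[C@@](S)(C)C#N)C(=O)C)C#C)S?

10

Hydrogens are implicit in SMILES; fill each atom to its normal valence:
  8 × C: no H
  2 × C: 3 H each → 6
  2 × O: no H
  2 × S: 1 H each → 2
  1 × C: 1 H
  1 × F: no H
  1 × N: no H
  1 × O: 1 H
  Total hydrogens = 10.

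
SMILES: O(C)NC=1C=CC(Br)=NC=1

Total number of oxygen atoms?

The symbol for oxygen appears 1 time in the SMILES.

1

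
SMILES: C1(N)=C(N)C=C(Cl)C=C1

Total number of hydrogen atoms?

7

Hydrogens are implicit in SMILES; fill each atom to its normal valence:
  3 × C (aromatic): 1 H each → 3
  3 × C (aromatic): no H
  2 × N: 2 H each → 4
  1 × Cl: no H
  Total hydrogens = 7.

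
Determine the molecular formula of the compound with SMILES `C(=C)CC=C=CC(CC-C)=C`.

C11H16

Heavy atoms from the SMILES: 11 C.
Implicit hydrogens by atom environment:
  5 × C: 2 H each → 10
  3 × C: 1 H each → 3
  2 × C: no H
  1 × C: 3 H
  Total hydrogens = 16.
Molecular formula: C11H16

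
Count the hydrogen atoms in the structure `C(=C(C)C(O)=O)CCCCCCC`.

Hydrogens are implicit in SMILES; fill each atom to its normal valence:
  6 × C: 2 H each → 12
  2 × C: 3 H each → 6
  2 × C: no H
  1 × C: 1 H
  1 × O: 1 H
  1 × O: no H
  Total hydrogens = 20.

20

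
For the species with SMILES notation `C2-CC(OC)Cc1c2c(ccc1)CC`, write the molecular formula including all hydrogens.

Heavy atoms from the SMILES: 13 C, 1 O.
Implicit hydrogens by atom environment:
  4 × C: 2 H each → 8
  3 × C (aromatic): 1 H each → 3
  3 × C (aromatic): no H
  2 × C: 3 H each → 6
  1 × C: 1 H
  1 × O: no H
  Total hydrogens = 18.
Molecular formula: C13H18O

C13H18O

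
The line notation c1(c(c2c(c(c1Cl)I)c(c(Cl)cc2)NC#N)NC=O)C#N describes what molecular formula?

C13H5Cl2IN4O

Heavy atoms from the SMILES: 13 C, 2 Cl, 1 I, 4 N, 1 O.
Implicit hydrogens by atom environment:
  8 × C (aromatic): no H
  2 × C (aromatic): 1 H each → 2
  2 × C: no H
  2 × Cl: no H
  2 × N: 1 H each → 2
  2 × N: no H
  1 × C: 1 H
  1 × I: no H
  1 × O: no H
  Total hydrogens = 5.
Molecular formula: C13H5Cl2IN4O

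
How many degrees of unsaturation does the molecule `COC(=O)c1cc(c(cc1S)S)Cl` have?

Molecular formula from the SMILES: C8H7ClO2S2.
DoU = (2C + 2 + N − H − X)/2 = (2·8 + 2 + 0 − 7 − 1)/2 = 10/2 = 5.
(Structurally: 1 ring(s) + 4 π bond(s) = 5.)

5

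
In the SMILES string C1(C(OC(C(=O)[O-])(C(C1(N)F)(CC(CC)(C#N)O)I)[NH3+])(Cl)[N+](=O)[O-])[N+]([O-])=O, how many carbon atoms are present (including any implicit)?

The symbol for carbon appears 11 times in the SMILES. (Cl is a single chlorine, not C + l.)

11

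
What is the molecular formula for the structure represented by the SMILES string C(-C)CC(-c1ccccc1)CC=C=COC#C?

C16H18O

Heavy atoms from the SMILES: 16 C, 1 O.
Implicit hydrogens by atom environment:
  5 × C (aromatic): 1 H each → 5
  4 × C: 1 H each → 4
  3 × C: 2 H each → 6
  2 × C: no H
  1 × C: 3 H
  1 × C (aromatic): no H
  1 × O: no H
  Total hydrogens = 18.
Molecular formula: C16H18O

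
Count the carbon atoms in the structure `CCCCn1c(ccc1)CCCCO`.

12

The symbol for carbon appears 12 times in the SMILES. Lowercase c denotes aromatic carbon and counts toward C.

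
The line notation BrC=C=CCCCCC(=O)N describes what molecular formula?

Heavy atoms from the SMILES: 1 Br, 8 C, 1 N, 1 O.
Implicit hydrogens by atom environment:
  4 × C: 2 H each → 8
  2 × C: 1 H each → 2
  2 × C: no H
  1 × Br: no H
  1 × N: 2 H
  1 × O: no H
  Total hydrogens = 12.
Molecular formula: C8H12BrNO

C8H12BrNO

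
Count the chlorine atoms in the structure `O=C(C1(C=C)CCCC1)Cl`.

1

The symbol for chlorine appears 1 time in the SMILES.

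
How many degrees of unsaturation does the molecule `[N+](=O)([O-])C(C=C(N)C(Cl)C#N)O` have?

4

Molecular formula from the SMILES: C5H6ClN3O3.
DoU = (2C + 2 + N − H − X)/2 = (2·5 + 2 + 3 − 6 − 1)/2 = 8/2 = 4.
(Structurally: 0 ring(s) + 4 π bond(s) = 4.)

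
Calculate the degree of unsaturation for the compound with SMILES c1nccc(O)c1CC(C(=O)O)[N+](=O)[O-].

Molecular formula from the SMILES: C8H8N2O5.
DoU = (2C + 2 + N − H − X)/2 = (2·8 + 2 + 2 − 8 − 0)/2 = 12/2 = 6.
(Structurally: 1 ring(s) + 5 π bond(s) = 6.)

6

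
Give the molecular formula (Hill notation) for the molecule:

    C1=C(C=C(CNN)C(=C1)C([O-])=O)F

Heavy atoms from the SMILES: 8 C, 1 F, 2 N, 2 O.
Implicit hydrogens by atom environment:
  3 × C (aromatic): 1 H each → 3
  3 × C (aromatic): no H
  1 × C: 2 H
  1 × C: no H
  1 × F: no H
  1 × N: 2 H
  1 × N: 1 H
  1 × O: no H
  1 × O (charge -1): no H
  Total hydrogens = 8.
Net charge -1.
Molecular formula: C8H8FN2O2-

C8H8FN2O2-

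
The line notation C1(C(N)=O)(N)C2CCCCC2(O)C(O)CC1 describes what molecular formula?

Heavy atoms from the SMILES: 11 C, 2 N, 3 O.
Implicit hydrogens by atom environment:
  6 × C: 2 H each → 12
  3 × C: no H
  2 × C: 1 H each → 2
  2 × N: 2 H each → 4
  2 × O: 1 H each → 2
  1 × O: no H
  Total hydrogens = 20.
Molecular formula: C11H20N2O3

C11H20N2O3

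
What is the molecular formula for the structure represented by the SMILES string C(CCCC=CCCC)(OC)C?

C11H22O

Heavy atoms from the SMILES: 11 C, 1 O.
Implicit hydrogens by atom environment:
  5 × C: 2 H each → 10
  3 × C: 3 H each → 9
  3 × C: 1 H each → 3
  1 × O: no H
  Total hydrogens = 22.
Molecular formula: C11H22O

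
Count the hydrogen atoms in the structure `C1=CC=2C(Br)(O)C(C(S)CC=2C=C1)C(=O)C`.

Hydrogens are implicit in SMILES; fill each atom to its normal valence:
  4 × C (aromatic): 1 H each → 4
  2 × C: 1 H each → 2
  2 × C (aromatic): no H
  2 × C: no H
  1 × Br: no H
  1 × C: 3 H
  1 × C: 2 H
  1 × O: 1 H
  1 × O: no H
  1 × S: 1 H
  Total hydrogens = 13.

13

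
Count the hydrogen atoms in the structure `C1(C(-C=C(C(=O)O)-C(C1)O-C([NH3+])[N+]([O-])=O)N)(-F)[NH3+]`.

15

Hydrogens are implicit in SMILES; fill each atom to its normal valence:
  4 × C: 1 H each → 4
  3 × C: no H
  3 × O: no H
  2 × N (charge +1): 3 H each → 6
  1 × C: 2 H
  1 × F: no H
  1 × N: 2 H
  1 × N (charge +1): no H
  1 × O: 1 H
  1 × O (charge -1): no H
  Total hydrogens = 15.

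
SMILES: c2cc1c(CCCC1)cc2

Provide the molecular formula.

Heavy atoms from the SMILES: 10 C.
Implicit hydrogens by atom environment:
  4 × C: 2 H each → 8
  4 × C (aromatic): 1 H each → 4
  2 × C (aromatic): no H
  Total hydrogens = 12.
Molecular formula: C10H12

C10H12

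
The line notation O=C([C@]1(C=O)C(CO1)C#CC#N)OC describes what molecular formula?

C9H7NO4

Heavy atoms from the SMILES: 9 C, 1 N, 4 O.
Implicit hydrogens by atom environment:
  5 × C: no H
  4 × O: no H
  2 × C: 1 H each → 2
  1 × C: 3 H
  1 × C: 2 H
  1 × N: no H
  Total hydrogens = 7.
Molecular formula: C9H7NO4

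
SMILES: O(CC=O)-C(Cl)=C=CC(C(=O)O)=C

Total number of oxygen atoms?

The symbol for oxygen appears 4 times in the SMILES.

4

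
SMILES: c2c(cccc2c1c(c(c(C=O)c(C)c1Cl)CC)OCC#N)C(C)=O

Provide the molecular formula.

Heavy atoms from the SMILES: 20 C, 1 Cl, 1 N, 3 O.
Implicit hydrogens by atom environment:
  8 × C (aromatic): no H
  4 × C (aromatic): 1 H each → 4
  3 × C: 3 H each → 9
  3 × O: no H
  2 × C: 2 H each → 4
  2 × C: no H
  1 × C: 1 H
  1 × Cl: no H
  1 × N: no H
  Total hydrogens = 18.
Molecular formula: C20H18ClNO3

C20H18ClNO3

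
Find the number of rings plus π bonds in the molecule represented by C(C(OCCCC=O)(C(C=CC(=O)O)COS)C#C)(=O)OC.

Molecular formula from the SMILES: C14H18O7S.
DoU = (2C + 2 + N − H − X)/2 = (2·14 + 2 + 0 − 18 − 0)/2 = 12/2 = 6.
(Structurally: 0 ring(s) + 6 π bond(s) = 6.)

6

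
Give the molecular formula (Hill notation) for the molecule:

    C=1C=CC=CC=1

Heavy atoms from the SMILES: 6 C.
Implicit hydrogens by atom environment:
  6 × C (aromatic): 1 H each → 6
  Total hydrogens = 6.
Molecular formula: C6H6

C6H6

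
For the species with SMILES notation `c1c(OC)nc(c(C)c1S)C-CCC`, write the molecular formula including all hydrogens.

C11H17NOS

Heavy atoms from the SMILES: 11 C, 1 N, 1 O, 1 S.
Implicit hydrogens by atom environment:
  4 × C (aromatic): no H
  3 × C: 3 H each → 9
  3 × C: 2 H each → 6
  1 × C (aromatic): 1 H
  1 × N (aromatic): no H
  1 × O: no H
  1 × S: 1 H
  Total hydrogens = 17.
Molecular formula: C11H17NOS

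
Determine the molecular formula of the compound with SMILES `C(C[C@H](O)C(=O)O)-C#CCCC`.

C9H14O3

Heavy atoms from the SMILES: 9 C, 3 O.
Implicit hydrogens by atom environment:
  4 × C: 2 H each → 8
  3 × C: no H
  2 × O: 1 H each → 2
  1 × C: 3 H
  1 × C: 1 H
  1 × O: no H
  Total hydrogens = 14.
Molecular formula: C9H14O3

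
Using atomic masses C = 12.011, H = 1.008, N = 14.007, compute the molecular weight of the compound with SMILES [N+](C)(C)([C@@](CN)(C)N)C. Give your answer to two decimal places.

132.23

Molecular formula: C6H18N3+.
M = 6×12.011 + 18×1.008 + 3×14.007 = 132.23 g/mol.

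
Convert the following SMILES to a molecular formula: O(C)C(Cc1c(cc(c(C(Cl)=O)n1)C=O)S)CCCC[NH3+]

C14H20ClN2O3S+

Heavy atoms from the SMILES: 14 C, 1 Cl, 2 N, 3 O, 1 S.
Implicit hydrogens by atom environment:
  5 × C: 2 H each → 10
  4 × C (aromatic): no H
  3 × O: no H
  2 × C: 1 H each → 2
  1 × C: 3 H
  1 × C (aromatic): 1 H
  1 × C: no H
  1 × Cl: no H
  1 × N (charge +1): 3 H
  1 × N (aromatic): no H
  1 × S: 1 H
  Total hydrogens = 20.
Net charge +1.
Molecular formula: C14H20ClN2O3S+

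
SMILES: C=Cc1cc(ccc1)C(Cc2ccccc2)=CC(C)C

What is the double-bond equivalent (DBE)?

10

Molecular formula from the SMILES: C20H22.
DoU = (2C + 2 + N − H − X)/2 = (2·20 + 2 + 0 − 22 − 0)/2 = 20/2 = 10.
(Structurally: 2 ring(s) + 8 π bond(s) = 10.)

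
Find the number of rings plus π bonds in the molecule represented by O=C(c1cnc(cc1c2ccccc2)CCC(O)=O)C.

Molecular formula from the SMILES: C16H15NO3.
DoU = (2C + 2 + N − H − X)/2 = (2·16 + 2 + 1 − 15 − 0)/2 = 20/2 = 10.
(Structurally: 2 ring(s) + 8 π bond(s) = 10.)

10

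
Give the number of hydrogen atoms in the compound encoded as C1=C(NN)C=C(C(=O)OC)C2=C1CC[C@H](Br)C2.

Hydrogens are implicit in SMILES; fill each atom to its normal valence:
  4 × C (aromatic): no H
  3 × C: 2 H each → 6
  2 × C (aromatic): 1 H each → 2
  2 × O: no H
  1 × Br: no H
  1 × C: 3 H
  1 × C: 1 H
  1 × C: no H
  1 × N: 2 H
  1 × N: 1 H
  Total hydrogens = 15.

15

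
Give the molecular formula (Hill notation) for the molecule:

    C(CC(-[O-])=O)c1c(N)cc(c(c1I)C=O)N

C10H10IN2O3-

Heavy atoms from the SMILES: 10 C, 1 I, 2 N, 3 O.
Implicit hydrogens by atom environment:
  5 × C (aromatic): no H
  2 × C: 2 H each → 4
  2 × N: 2 H each → 4
  2 × O: no H
  1 × C (aromatic): 1 H
  1 × C: 1 H
  1 × C: no H
  1 × I: no H
  1 × O (charge -1): no H
  Total hydrogens = 10.
Net charge -1.
Molecular formula: C10H10IN2O3-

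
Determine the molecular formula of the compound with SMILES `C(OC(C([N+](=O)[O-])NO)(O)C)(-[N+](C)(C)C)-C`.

Heavy atoms from the SMILES: 8 C, 3 N, 5 O.
Implicit hydrogens by atom environment:
  5 × C: 3 H each → 15
  2 × C: 1 H each → 2
  2 × N (charge +1): no H
  2 × O: 1 H each → 2
  2 × O: no H
  1 × C: no H
  1 × N: 1 H
  1 × O (charge -1): no H
  Total hydrogens = 20.
Net charge +1.
Molecular formula: C8H20N3O5+

C8H20N3O5+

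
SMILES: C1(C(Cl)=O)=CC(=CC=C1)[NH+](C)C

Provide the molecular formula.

C9H11ClNO+

Heavy atoms from the SMILES: 9 C, 1 Cl, 1 N, 1 O.
Implicit hydrogens by atom environment:
  4 × C (aromatic): 1 H each → 4
  2 × C: 3 H each → 6
  2 × C (aromatic): no H
  1 × C: no H
  1 × Cl: no H
  1 × N (charge +1): 1 H
  1 × O: no H
  Total hydrogens = 11.
Net charge +1.
Molecular formula: C9H11ClNO+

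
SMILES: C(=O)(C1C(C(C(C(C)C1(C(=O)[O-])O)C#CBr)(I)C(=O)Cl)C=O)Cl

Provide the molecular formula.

C13H9BrCl2IO6-

Heavy atoms from the SMILES: 1 Br, 13 C, 2 Cl, 1 I, 6 O.
Implicit hydrogens by atom environment:
  7 × C: no H
  5 × C: 1 H each → 5
  4 × O: no H
  2 × Cl: no H
  1 × Br: no H
  1 × C: 3 H
  1 × I: no H
  1 × O: 1 H
  1 × O (charge -1): no H
  Total hydrogens = 9.
Net charge -1.
Molecular formula: C13H9BrCl2IO6-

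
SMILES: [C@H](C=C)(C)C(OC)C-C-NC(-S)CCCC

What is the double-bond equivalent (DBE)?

1

Molecular formula from the SMILES: C13H27NOS.
DoU = (2C + 2 + N − H − X)/2 = (2·13 + 2 + 1 − 27 − 0)/2 = 2/2 = 1.
(Structurally: 0 ring(s) + 1 π bond(s) = 1.)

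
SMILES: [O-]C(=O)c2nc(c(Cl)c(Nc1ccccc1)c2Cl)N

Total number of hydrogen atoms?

8

Hydrogens are implicit in SMILES; fill each atom to its normal valence:
  6 × C (aromatic): no H
  5 × C (aromatic): 1 H each → 5
  2 × Cl: no H
  1 × C: no H
  1 × N: 2 H
  1 × N: 1 H
  1 × N (aromatic): no H
  1 × O: no H
  1 × O (charge -1): no H
  Total hydrogens = 8.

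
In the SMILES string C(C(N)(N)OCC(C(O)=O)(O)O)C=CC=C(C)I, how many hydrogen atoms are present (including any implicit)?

17

Hydrogens are implicit in SMILES; fill each atom to its normal valence:
  4 × C: no H
  3 × C: 1 H each → 3
  3 × O: 1 H each → 3
  2 × C: 2 H each → 4
  2 × N: 2 H each → 4
  2 × O: no H
  1 × C: 3 H
  1 × I: no H
  Total hydrogens = 17.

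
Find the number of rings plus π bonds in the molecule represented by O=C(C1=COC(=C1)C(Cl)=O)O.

5

Molecular formula from the SMILES: C6H3ClO4.
DoU = (2C + 2 + N − H − X)/2 = (2·6 + 2 + 0 − 3 − 1)/2 = 10/2 = 5.
(Structurally: 1 ring(s) + 4 π bond(s) = 5.)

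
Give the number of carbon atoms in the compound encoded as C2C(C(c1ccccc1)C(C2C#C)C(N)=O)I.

14

The symbol for carbon appears 14 times in the SMILES. Lowercase c denotes aromatic carbon and counts toward C.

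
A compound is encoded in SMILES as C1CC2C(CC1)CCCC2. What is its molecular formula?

C10H18

Heavy atoms from the SMILES: 10 C.
Implicit hydrogens by atom environment:
  8 × C: 2 H each → 16
  2 × C: 1 H each → 2
  Total hydrogens = 18.
Molecular formula: C10H18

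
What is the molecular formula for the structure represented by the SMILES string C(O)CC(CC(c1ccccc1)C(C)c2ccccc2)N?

Heavy atoms from the SMILES: 19 C, 1 N, 1 O.
Implicit hydrogens by atom environment:
  10 × C (aromatic): 1 H each → 10
  3 × C: 2 H each → 6
  3 × C: 1 H each → 3
  2 × C (aromatic): no H
  1 × C: 3 H
  1 × N: 2 H
  1 × O: 1 H
  Total hydrogens = 25.
Molecular formula: C19H25NO

C19H25NO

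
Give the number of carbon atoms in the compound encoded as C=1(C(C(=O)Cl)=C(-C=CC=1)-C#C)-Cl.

9

The symbol for carbon appears 9 times in the SMILES. (Cl is a single chlorine, not C + l.)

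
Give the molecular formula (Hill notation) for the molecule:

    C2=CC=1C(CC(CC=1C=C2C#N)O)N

C11H12N2O

Heavy atoms from the SMILES: 11 C, 2 N, 1 O.
Implicit hydrogens by atom environment:
  3 × C (aromatic): 1 H each → 3
  3 × C (aromatic): no H
  2 × C: 2 H each → 4
  2 × C: 1 H each → 2
  1 × C: no H
  1 × N: 2 H
  1 × N: no H
  1 × O: 1 H
  Total hydrogens = 12.
Molecular formula: C11H12N2O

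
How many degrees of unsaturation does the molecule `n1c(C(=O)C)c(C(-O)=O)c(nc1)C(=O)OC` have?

Molecular formula from the SMILES: C9H8N2O5.
DoU = (2C + 2 + N − H − X)/2 = (2·9 + 2 + 2 − 8 − 0)/2 = 14/2 = 7.
(Structurally: 1 ring(s) + 6 π bond(s) = 7.)

7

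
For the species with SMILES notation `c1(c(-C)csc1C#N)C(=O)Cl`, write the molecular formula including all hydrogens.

Heavy atoms from the SMILES: 7 C, 1 Cl, 1 N, 1 O, 1 S.
Implicit hydrogens by atom environment:
  3 × C (aromatic): no H
  2 × C: no H
  1 × C: 3 H
  1 × C (aromatic): 1 H
  1 × Cl: no H
  1 × N: no H
  1 × O: no H
  1 × S (aromatic): no H
  Total hydrogens = 4.
Molecular formula: C7H4ClNOS

C7H4ClNOS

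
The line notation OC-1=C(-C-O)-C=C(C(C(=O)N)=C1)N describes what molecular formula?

C8H10N2O3

Heavy atoms from the SMILES: 8 C, 2 N, 3 O.
Implicit hydrogens by atom environment:
  4 × C (aromatic): no H
  2 × C (aromatic): 1 H each → 2
  2 × N: 2 H each → 4
  2 × O: 1 H each → 2
  1 × C: 2 H
  1 × C: no H
  1 × O: no H
  Total hydrogens = 10.
Molecular formula: C8H10N2O3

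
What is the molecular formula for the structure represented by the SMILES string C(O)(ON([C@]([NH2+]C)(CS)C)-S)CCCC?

Heavy atoms from the SMILES: 9 C, 2 N, 2 O, 2 S.
Implicit hydrogens by atom environment:
  4 × C: 2 H each → 8
  3 × C: 3 H each → 9
  2 × S: 1 H each → 2
  1 × C: 1 H
  1 × C: no H
  1 × N (charge +1): 2 H
  1 × N: no H
  1 × O: 1 H
  1 × O: no H
  Total hydrogens = 23.
Net charge +1.
Molecular formula: C9H23N2O2S2+

C9H23N2O2S2+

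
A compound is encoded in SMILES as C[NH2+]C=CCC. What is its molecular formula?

C5H12N+

Heavy atoms from the SMILES: 5 C, 1 N.
Implicit hydrogens by atom environment:
  2 × C: 3 H each → 6
  2 × C: 1 H each → 2
  1 × C: 2 H
  1 × N (charge +1): 2 H
  Total hydrogens = 12.
Net charge +1.
Molecular formula: C5H12N+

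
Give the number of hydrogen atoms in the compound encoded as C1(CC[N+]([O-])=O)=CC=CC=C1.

9

Hydrogens are implicit in SMILES; fill each atom to its normal valence:
  5 × C (aromatic): 1 H each → 5
  2 × C: 2 H each → 4
  1 × C (aromatic): no H
  1 × N (charge +1): no H
  1 × O: no H
  1 × O (charge -1): no H
  Total hydrogens = 9.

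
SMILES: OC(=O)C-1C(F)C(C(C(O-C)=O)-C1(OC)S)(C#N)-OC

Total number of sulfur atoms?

1

The symbol for sulfur appears 1 time in the SMILES.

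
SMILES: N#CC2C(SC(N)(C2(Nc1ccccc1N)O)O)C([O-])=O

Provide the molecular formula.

Heavy atoms from the SMILES: 12 C, 4 N, 4 O, 1 S.
Implicit hydrogens by atom environment:
  4 × C (aromatic): 1 H each → 4
  4 × C: no H
  2 × C: 1 H each → 2
  2 × C (aromatic): no H
  2 × N: 2 H each → 4
  2 × O: 1 H each → 2
  1 × N: 1 H
  1 × N: no H
  1 × O: no H
  1 × O (charge -1): no H
  1 × S: no H
  Total hydrogens = 13.
Net charge -1.
Molecular formula: C12H13N4O4S-

C12H13N4O4S-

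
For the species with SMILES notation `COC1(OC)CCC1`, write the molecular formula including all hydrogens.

C6H12O2

Heavy atoms from the SMILES: 6 C, 2 O.
Implicit hydrogens by atom environment:
  3 × C: 2 H each → 6
  2 × C: 3 H each → 6
  2 × O: no H
  1 × C: no H
  Total hydrogens = 12.
Molecular formula: C6H12O2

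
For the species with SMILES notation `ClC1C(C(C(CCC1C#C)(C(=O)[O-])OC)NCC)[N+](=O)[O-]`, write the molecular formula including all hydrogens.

C13H18ClN2O5-

Heavy atoms from the SMILES: 13 C, 1 Cl, 2 N, 5 O.
Implicit hydrogens by atom environment:
  5 × C: 1 H each → 5
  3 × C: 2 H each → 6
  3 × C: no H
  3 × O: no H
  2 × C: 3 H each → 6
  2 × O (charge -1): no H
  1 × Cl: no H
  1 × N: 1 H
  1 × N (charge +1): no H
  Total hydrogens = 18.
Net charge -1.
Molecular formula: C13H18ClN2O5-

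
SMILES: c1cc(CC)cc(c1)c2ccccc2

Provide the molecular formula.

Heavy atoms from the SMILES: 14 C.
Implicit hydrogens by atom environment:
  9 × C (aromatic): 1 H each → 9
  3 × C (aromatic): no H
  1 × C: 3 H
  1 × C: 2 H
  Total hydrogens = 14.
Molecular formula: C14H14

C14H14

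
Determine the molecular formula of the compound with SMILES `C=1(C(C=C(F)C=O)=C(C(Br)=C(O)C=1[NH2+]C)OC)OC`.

C12H14BrFNO4+

Heavy atoms from the SMILES: 1 Br, 12 C, 1 F, 1 N, 4 O.
Implicit hydrogens by atom environment:
  6 × C (aromatic): no H
  3 × C: 3 H each → 9
  3 × O: no H
  2 × C: 1 H each → 2
  1 × Br: no H
  1 × C: no H
  1 × F: no H
  1 × N (charge +1): 2 H
  1 × O: 1 H
  Total hydrogens = 14.
Net charge +1.
Molecular formula: C12H14BrFNO4+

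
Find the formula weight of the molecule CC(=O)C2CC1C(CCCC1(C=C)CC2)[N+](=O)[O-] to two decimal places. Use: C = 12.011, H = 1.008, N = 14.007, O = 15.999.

Molecular formula: C14H21NO3.
M = 14×12.011 + 21×1.008 + 1×14.007 + 3×15.999 = 251.33 g/mol.

251.33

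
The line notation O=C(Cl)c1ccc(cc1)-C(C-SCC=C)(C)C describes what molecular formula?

C14H17ClOS

Heavy atoms from the SMILES: 14 C, 1 Cl, 1 O, 1 S.
Implicit hydrogens by atom environment:
  4 × C (aromatic): 1 H each → 4
  3 × C: 2 H each → 6
  2 × C: 3 H each → 6
  2 × C: no H
  2 × C (aromatic): no H
  1 × C: 1 H
  1 × Cl: no H
  1 × O: no H
  1 × S: no H
  Total hydrogens = 17.
Molecular formula: C14H17ClOS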